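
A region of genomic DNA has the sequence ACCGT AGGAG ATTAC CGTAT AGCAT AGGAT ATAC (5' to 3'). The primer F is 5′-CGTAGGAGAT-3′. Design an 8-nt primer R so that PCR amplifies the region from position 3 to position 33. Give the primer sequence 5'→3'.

5'-TATATCCT-3'

The product's 3' end on the top strand is position 33.
The reverse primer anneals to the top strand over positions 26–33, i.e. to AGGATATA.
Its sequence written 5'→3' is the reverse complement: TATATCCT.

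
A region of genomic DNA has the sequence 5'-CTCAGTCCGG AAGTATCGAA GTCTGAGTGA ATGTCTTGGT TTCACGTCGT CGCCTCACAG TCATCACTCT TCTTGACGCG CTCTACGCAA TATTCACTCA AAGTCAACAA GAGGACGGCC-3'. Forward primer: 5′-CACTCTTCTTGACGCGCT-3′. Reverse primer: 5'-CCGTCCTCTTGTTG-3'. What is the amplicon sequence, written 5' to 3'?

Forward primer CACTCTTCTTGACGCGCT is found on the top strand at positions 65–82.
Taking the reverse complement of CCGTCCTCTTGTTG gives CAACAAGAGGACGG, found at positions 105–118 on the template; the primer anneals here to the top strand with its 3' end pointing upstream.
The product is the template from position 65 through 118 (54 bp).

5'-CACTCTTCTTGACGCGCTCTACGCAATATTCACTCAAAGTCAACAAGAGGACGG-3'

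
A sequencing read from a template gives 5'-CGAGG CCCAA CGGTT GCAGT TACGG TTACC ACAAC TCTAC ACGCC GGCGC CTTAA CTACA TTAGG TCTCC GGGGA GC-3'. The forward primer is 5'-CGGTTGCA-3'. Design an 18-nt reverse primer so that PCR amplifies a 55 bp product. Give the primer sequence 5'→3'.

5'-CCTAATGTAGTTAAGGCG-3'

The forward primer binds at positions 11–18, so a 55 bp product ends at position 11 + 55 − 1 = 65.
The reverse primer anneals to the top strand over positions 48–65, i.e. to CGCCTTAACTACATTAGG.
Its sequence written 5'→3' is the reverse complement: CCTAATGTAGTTAAGGCG.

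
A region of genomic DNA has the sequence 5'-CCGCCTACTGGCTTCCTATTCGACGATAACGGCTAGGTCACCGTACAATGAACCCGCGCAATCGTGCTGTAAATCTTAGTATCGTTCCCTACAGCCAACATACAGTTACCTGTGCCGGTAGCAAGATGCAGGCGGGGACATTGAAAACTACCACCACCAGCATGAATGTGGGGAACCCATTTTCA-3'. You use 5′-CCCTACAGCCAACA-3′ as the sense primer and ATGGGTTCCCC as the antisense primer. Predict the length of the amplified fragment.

94 bp

Forward primer CCCTACAGCCAACA is found on the top strand at positions 87–100.
Reverse complement of the reverse primer: GGGGAACCCAT. This occurs on the top strand at positions 170–180.
Amplicon spans positions 87–180: 94 bp.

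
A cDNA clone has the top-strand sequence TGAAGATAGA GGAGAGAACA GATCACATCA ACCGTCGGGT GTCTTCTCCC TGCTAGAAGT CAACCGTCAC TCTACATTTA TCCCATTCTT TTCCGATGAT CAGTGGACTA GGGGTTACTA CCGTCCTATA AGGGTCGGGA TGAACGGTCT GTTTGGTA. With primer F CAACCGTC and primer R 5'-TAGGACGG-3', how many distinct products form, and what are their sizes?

Two products: 100 bp, 68 bp

The forward primer CAACCGTC matches the top strand at positions 29–36, 61–68.
The reverse primer's reverse complement is CCGTCCTA, matching at positions 121–128.
Each forward site pairs with the reverse site to give a product ending at position 128: sizes 100, 68 bp.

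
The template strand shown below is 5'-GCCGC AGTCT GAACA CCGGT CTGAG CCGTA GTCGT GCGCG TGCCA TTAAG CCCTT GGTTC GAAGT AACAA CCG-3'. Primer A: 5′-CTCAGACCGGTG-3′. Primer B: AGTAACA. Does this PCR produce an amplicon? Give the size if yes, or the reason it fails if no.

No product — the primers' 3' ends point away from each other.

Primer A (CTCAGACCGGTG) has reverse complement CACCGGTCTGAG, which matches the top strand at positions 14–25; primer A anneals to the top strand there with its 3' end pointing upstream toward position 14.
Primer B (AGTAACA) matches the top strand directly at positions 63–69; it anneals to the bottom strand with its 3' end pointing downstream toward position 69.
The 3' ends diverge (primer A extends toward position 1, primer B toward position 73), so the primers never converge on a shared product.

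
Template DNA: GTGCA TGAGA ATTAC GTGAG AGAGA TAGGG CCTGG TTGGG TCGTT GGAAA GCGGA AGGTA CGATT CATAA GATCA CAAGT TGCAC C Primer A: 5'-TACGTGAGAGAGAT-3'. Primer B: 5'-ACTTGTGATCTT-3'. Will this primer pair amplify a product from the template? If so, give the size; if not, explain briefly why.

Primer A (TACGTGAGAGAGAT) matches the top strand at positions 13–26; it acts as a forward primer.
Primer B's reverse complement is AAGATCACAAGT, matching the top strand at positions 69–80; it acts as a reverse primer.
The 3' ends face each other across positions 13–80, giving a 68 bp product.

Yes — a 68 bp product.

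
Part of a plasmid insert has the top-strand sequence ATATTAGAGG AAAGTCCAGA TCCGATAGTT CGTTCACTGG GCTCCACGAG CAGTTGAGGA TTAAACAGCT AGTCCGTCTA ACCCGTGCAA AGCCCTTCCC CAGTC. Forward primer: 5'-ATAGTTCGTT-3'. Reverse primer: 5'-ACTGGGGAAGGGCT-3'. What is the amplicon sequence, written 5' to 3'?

Scanning the template, ATAGTTCGTT occurs at positions 25–34; this primer anneals to the bottom strand there with its 3' end pointing downstream.
Reverse complement of the reverse primer: AGCCCTTCCCCAGT. This occurs on the top strand at positions 91–104.
The product is the template from position 25 through 104 (80 bp).

5'-ATAGTTCGTTCACTGGGCTCCACGAGCAGTTGAGGATTAAACAGCTAGTCCGTCTAACCCGTGCAAAGCCCTTCCCCAGT-3'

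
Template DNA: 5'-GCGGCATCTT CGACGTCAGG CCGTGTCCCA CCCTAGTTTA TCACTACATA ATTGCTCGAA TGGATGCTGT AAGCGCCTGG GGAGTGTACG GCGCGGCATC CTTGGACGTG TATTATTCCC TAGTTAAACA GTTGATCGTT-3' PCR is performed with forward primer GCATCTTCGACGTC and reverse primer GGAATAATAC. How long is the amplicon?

Forward primer GCATCTTCGACGTC is found on the top strand at positions 4–17.
Reverse complement of the reverse primer: GTATTATTCC. This occurs on the top strand at positions 110–119.
Product length = (reverse-primer end) − (forward-primer start) + 1 = 119 − 4 + 1 = 116 bp.

116 bp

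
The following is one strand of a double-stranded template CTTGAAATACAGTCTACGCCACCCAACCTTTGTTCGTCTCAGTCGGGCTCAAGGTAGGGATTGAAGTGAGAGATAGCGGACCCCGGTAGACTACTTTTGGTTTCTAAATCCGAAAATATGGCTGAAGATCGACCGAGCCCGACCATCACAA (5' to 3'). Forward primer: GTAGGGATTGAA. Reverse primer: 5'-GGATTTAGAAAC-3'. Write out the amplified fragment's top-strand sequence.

5'-GTAGGGATTGAAGTGAGAGATAGCGGACCCCGGTAGACTACTTTTGGTTTCTAAATCC-3'

The forward primer matches the template at positions 54–65.
Taking the reverse complement of GGATTTAGAAAC gives GTTTCTAAATCC, found at positions 100–111 on the template; the primer anneals here to the top strand with its 3' end pointing upstream.
The product is the template from position 54 through 111 (58 bp).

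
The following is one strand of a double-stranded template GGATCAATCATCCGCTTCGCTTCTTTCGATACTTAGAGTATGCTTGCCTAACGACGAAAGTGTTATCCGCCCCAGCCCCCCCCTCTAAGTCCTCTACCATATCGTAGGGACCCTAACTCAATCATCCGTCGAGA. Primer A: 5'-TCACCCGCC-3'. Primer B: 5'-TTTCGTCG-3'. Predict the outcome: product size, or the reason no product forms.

Primer A (TCACCCGCC) does not match the top strand, and its reverse complement GGCGGGTGA does not match either.
With no annealing site for primer A, no amplification occurs.

No product — primer A has no binding site in the template.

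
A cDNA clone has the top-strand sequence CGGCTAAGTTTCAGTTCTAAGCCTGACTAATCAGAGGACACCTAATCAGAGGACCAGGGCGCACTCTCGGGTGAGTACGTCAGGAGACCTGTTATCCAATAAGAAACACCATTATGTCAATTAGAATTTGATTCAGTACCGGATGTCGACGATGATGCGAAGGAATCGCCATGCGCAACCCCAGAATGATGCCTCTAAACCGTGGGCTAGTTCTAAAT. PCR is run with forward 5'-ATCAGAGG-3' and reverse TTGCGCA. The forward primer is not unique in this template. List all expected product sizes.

149 bp, 134 bp

The forward primer ATCAGAGG matches the top strand at positions 30–37, 45–52.
The reverse primer's reverse complement is TGCGCAA, matching at positions 172–178.
Each forward site pairs with the reverse site to give a product ending at position 178: sizes 149, 134 bp.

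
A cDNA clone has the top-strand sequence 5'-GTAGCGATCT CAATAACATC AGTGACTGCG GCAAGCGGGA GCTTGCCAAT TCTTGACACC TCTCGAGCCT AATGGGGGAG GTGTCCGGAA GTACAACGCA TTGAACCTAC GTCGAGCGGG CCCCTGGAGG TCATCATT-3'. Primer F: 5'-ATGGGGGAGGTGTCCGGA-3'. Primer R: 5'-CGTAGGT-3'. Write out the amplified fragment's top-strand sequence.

The forward primer matches the template at positions 72–89.
The reverse primer's reverse complement is ACCTACG, which matches the template at positions 105–111.
The product is the template from position 72 through 111 (40 bp).

5'-ATGGGGGAGGTGTCCGGAAGTACAACGCATTGAACCTACG-3'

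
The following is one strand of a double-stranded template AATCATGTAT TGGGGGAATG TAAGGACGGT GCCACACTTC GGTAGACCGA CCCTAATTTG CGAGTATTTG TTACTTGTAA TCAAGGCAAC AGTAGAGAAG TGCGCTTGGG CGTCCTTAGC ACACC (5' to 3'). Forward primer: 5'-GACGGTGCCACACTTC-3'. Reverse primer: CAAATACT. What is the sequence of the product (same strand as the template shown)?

Forward primer GACGGTGCCACACTTC is found on the top strand at positions 25–40.
Taking the reverse complement of CAAATACT gives AGTATTTG, found at positions 63–70 on the template; the primer anneals here to the top strand with its 3' end pointing upstream.
The product is the template from position 25 through 70 (46 bp).

5'-GACGGTGCCACACTTCGGTAGACCGACCCTAATTTGCGAGTATTTG-3'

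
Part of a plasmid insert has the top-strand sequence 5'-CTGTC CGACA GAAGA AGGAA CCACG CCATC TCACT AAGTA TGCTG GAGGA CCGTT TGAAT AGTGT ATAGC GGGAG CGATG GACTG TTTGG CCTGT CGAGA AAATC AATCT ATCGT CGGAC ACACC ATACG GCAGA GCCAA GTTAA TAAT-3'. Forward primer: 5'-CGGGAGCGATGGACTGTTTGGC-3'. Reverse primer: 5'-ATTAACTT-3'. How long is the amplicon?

Forward primer CGGGAGCGATGGACTGTTTGGC is found on the top strand at positions 70–91.
Taking the reverse complement of ATTAACTT gives AAGTTAAT, found at positions 139–146 on the template; the primer anneals here to the top strand with its 3' end pointing upstream.
Amplicon spans positions 70–146: 77 bp.

77 bp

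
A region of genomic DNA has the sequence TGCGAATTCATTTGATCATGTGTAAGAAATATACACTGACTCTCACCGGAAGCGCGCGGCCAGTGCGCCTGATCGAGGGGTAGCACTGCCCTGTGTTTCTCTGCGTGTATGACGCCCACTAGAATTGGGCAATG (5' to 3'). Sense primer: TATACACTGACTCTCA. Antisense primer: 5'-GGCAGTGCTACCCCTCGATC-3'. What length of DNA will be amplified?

61 bp

The forward primer matches the template at positions 30–45.
Taking the reverse complement of GGCAGTGCTACCCCTCGATC gives GATCGAGGGGTAGCACTGCC, found at positions 71–90 on the template; the primer anneals here to the top strand with its 3' end pointing upstream.
Product length = (reverse-primer end) − (forward-primer start) + 1 = 90 − 30 + 1 = 61 bp.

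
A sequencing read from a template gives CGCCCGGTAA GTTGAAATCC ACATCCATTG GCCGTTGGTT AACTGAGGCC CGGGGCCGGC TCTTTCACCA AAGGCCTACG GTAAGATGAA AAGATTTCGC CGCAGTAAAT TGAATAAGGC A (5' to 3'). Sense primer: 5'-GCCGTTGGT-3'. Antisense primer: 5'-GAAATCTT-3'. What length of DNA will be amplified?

Scanning the template, GCCGTTGGT occurs at positions 31–39; this primer anneals to the bottom strand there with its 3' end pointing downstream.
Reverse complement of the reverse primer: AAGATTTC. This occurs on the top strand at positions 91–98.
Product length = (reverse-primer end) − (forward-primer start) + 1 = 98 − 31 + 1 = 68 bp.

68 bp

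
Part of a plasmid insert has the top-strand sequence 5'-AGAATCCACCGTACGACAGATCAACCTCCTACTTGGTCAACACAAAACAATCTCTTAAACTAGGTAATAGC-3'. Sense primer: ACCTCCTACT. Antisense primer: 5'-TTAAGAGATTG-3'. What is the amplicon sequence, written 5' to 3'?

5'-ACCTCCTACTTGGTCAACACAAAACAATCTCTTAA-3'

Forward primer ACCTCCTACT is found on the top strand at positions 24–33.
Taking the reverse complement of TTAAGAGATTG gives CAATCTCTTAA, found at positions 48–58 on the template; the primer anneals here to the top strand with its 3' end pointing upstream.
The product is the template from position 24 through 58 (35 bp).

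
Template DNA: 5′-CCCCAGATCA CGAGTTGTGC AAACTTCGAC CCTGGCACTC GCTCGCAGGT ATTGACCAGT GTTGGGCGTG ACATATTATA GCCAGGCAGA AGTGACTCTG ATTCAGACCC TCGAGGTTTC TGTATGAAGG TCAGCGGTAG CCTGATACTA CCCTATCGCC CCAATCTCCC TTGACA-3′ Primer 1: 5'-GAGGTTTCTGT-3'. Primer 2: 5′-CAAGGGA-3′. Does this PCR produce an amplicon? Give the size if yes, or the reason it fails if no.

Yes — a 61 bp product.

Primer 1 (GAGGTTTCTGT) matches the top strand at positions 113–123; it acts as a forward primer.
Primer 2's reverse complement is TCCCTTG, matching the top strand at positions 167–173; it acts as a reverse primer.
The 3' ends face each other across positions 113–173, giving a 61 bp product.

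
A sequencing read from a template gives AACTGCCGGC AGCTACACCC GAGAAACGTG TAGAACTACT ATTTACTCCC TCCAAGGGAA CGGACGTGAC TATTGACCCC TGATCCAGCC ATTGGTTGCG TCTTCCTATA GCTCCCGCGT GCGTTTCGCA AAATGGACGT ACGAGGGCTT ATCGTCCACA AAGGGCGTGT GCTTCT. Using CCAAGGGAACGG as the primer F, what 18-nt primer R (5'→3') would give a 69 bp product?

The forward primer binds at positions 52–63, so a 69 bp product ends at position 52 + 69 − 1 = 120.
The reverse primer anneals to the top strand over positions 103–120, i.e. to TTCCTATAGCTCCCGCGT.
Its sequence written 5'→3' is the reverse complement: ACGCGGGAGCTATAGGAA.

5'-ACGCGGGAGCTATAGGAA-3'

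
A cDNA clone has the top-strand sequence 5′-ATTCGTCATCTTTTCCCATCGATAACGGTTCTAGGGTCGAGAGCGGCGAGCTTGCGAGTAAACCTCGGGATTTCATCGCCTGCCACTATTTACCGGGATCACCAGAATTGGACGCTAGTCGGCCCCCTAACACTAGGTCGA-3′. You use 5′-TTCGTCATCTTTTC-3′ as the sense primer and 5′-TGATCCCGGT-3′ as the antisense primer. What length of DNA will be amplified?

The forward primer matches the template at positions 2–15.
Taking the reverse complement of TGATCCCGGT gives ACCGGGATCA, found at positions 92–101 on the template; the primer anneals here to the top strand with its 3' end pointing upstream.
Amplicon spans positions 2–101: 100 bp.

100 bp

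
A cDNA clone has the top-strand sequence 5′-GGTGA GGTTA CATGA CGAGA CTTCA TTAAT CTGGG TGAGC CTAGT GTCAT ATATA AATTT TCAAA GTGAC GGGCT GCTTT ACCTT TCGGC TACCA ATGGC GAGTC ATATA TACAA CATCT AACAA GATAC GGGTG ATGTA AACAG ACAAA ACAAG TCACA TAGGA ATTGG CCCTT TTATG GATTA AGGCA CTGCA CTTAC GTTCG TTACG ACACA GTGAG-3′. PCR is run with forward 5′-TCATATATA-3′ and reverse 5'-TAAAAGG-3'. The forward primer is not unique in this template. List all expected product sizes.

The forward primer TCATATATA matches the top strand at positions 47–55, 104–112.
The reverse primer's reverse complement is CCTTTTA, matching at positions 172–178.
Each forward site pairs with the reverse site to give a product ending at position 178: sizes 132, 75 bp.

132 bp, 75 bp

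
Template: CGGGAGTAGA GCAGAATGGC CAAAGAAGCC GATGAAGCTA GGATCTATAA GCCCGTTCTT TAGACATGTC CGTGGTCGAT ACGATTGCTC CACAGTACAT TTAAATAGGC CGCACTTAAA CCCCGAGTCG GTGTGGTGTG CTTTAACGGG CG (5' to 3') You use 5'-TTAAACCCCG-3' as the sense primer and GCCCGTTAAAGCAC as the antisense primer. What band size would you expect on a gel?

Scanning the template, TTAAACCCCG occurs at positions 116–125; this primer anneals to the bottom strand there with its 3' end pointing downstream.
Reverse complement of the reverse primer: GTGCTTTAACGGGC. This occurs on the top strand at positions 138–151.
The product runs from position 116 to position 151, so its length is 151 − 116 + 1 = 36 bp.

36 bp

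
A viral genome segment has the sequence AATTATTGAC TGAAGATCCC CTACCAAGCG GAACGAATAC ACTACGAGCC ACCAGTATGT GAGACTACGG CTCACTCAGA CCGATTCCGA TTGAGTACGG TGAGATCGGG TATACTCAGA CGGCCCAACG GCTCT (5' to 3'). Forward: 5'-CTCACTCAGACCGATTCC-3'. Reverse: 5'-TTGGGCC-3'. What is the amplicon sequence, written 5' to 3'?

5'-CTCACTCAGACCGATTCCGATTGAGTACGGTGAGATCGGGTATACTCAGACGGCCCAA-3'

The forward primer matches the template at positions 71–88.
Taking the reverse complement of TTGGGCC gives GGCCCAA, found at positions 122–128 on the template; the primer anneals here to the top strand with its 3' end pointing upstream.
The product is the template from position 71 through 128 (58 bp).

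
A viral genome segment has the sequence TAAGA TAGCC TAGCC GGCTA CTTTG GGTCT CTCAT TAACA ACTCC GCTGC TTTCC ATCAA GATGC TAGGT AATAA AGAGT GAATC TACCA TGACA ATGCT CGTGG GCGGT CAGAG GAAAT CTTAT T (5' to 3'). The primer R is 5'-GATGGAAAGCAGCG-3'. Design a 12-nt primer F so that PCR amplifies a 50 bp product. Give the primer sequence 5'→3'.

The reverse primer's reverse complement CGCTGCTTTCCATC matches the template at positions 45–58, so the product ends at position 58.
A 50 bp product then starts at position 58 − 50 + 1 = 9.
The forward primer is identical to the top strand there: CCTAGCCGGCTA.

5'-CCTAGCCGGCTA-3'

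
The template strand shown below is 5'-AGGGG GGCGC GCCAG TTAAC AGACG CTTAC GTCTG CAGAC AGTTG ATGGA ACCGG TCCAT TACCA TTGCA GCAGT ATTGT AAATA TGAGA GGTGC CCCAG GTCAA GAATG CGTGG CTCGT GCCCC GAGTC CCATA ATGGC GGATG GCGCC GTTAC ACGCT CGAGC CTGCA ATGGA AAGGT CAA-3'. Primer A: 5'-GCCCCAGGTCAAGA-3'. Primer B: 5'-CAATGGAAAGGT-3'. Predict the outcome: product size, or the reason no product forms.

No product — both primers anneal to the same strand and extend in the same direction.

Primer A (GCCCCAGGTCAAGA) matches the top strand at positions 94–107 (3' end points downstream).
Primer B (CAATGGAAAGGT) also matches the top strand directly, at positions 169–180 — its reverse complement ACCTTTCCATTG is not present.
Both primers anneal to the bottom strand with 3' ends pointing the same way, so neither can prime synthesis back toward the other.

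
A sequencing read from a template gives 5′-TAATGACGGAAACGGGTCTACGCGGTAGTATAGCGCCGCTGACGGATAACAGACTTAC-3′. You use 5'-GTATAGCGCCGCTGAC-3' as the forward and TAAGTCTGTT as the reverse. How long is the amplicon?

Scanning the template, GTATAGCGCCGCTGAC occurs at positions 28–43; this primer anneals to the bottom strand there with its 3' end pointing downstream.
The reverse primer's reverse complement is AACAGACTTA, which matches the template at positions 48–57.
Product length = (reverse-primer end) − (forward-primer start) + 1 = 57 − 28 + 1 = 30 bp.

30 bp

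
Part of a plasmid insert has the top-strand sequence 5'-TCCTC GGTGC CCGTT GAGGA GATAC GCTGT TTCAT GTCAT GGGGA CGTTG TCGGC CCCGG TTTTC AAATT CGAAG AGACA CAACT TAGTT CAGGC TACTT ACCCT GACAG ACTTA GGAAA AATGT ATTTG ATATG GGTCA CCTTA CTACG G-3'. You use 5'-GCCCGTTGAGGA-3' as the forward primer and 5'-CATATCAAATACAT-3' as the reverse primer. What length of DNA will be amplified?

127 bp

Scanning the template, GCCCGTTGAGGA occurs at positions 9–20; this primer anneals to the bottom strand there with its 3' end pointing downstream.
Reverse complement of the reverse primer: ATGTATTTGATATG. This occurs on the top strand at positions 122–135.
Amplicon spans positions 9–135: 127 bp.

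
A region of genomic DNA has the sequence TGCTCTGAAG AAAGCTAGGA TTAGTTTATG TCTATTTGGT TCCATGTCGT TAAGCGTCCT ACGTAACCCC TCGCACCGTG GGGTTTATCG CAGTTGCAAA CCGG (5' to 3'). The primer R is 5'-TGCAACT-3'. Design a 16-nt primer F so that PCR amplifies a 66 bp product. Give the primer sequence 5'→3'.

The reverse primer's reverse complement AGTTGCA matches the template at positions 92–98, so the product ends at position 98.
A 66 bp product then starts at position 98 − 66 + 1 = 33.
The forward primer is identical to the top strand there: TATTTGGTTCCATGTC.

5'-TATTTGGTTCCATGTC-3'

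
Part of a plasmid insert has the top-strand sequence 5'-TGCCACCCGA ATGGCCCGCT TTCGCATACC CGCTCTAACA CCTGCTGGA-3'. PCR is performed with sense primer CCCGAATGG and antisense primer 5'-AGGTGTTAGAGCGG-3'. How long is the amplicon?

38 bp

The forward primer matches the template at positions 6–14.
Taking the reverse complement of AGGTGTTAGAGCGG gives CCGCTCTAACACCT, found at positions 30–43 on the template; the primer anneals here to the top strand with its 3' end pointing upstream.
The product runs from position 6 to position 43, so its length is 43 − 6 + 1 = 38 bp.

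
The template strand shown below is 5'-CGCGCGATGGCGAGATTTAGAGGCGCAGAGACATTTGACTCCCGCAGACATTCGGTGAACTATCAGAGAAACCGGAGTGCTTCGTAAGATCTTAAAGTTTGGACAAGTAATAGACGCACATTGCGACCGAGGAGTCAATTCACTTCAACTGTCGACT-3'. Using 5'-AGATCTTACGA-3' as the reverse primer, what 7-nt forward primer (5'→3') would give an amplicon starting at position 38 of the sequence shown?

The reverse primer's reverse complement TCGTAAGATCT matches the template at positions 82–92; the product starts at position 38.
The forward primer is identical to the top strand over positions 38–44: ACTCCCG.

5'-ACTCCCG-3'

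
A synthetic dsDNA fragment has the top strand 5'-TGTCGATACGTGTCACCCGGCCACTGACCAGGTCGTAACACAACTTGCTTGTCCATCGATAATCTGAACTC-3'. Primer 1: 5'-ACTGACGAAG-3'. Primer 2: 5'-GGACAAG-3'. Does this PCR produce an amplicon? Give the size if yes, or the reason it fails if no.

No product — primer 1 has no binding site in the template.

Primer 1 (ACTGACGAAG) does not match the top strand, and its reverse complement CTTCGTCAGT does not match either.
With no annealing site for primer 1, no amplification occurs.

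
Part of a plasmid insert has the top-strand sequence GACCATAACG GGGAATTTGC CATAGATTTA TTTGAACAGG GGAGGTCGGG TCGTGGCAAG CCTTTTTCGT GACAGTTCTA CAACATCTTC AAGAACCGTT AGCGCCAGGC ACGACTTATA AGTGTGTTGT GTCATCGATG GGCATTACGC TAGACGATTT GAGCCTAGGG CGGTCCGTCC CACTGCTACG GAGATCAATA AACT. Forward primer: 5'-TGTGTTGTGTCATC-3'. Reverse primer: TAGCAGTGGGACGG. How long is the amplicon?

66 bp

The forward primer matches the template at positions 123–136.
Taking the reverse complement of TAGCAGTGGGACGG gives CCGTCCCACTGCTA, found at positions 175–188 on the template; the primer anneals here to the top strand with its 3' end pointing upstream.
The product runs from position 123 to position 188, so its length is 188 − 123 + 1 = 66 bp.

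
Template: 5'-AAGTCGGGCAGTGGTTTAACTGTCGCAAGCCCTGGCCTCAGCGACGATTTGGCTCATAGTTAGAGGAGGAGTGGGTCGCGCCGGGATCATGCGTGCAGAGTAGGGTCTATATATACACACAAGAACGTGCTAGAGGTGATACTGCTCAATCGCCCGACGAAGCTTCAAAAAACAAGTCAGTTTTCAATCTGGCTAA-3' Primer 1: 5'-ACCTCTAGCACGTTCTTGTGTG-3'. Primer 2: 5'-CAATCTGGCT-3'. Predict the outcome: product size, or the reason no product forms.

No product — the primers' 3' ends point away from each other.

Primer 1 (ACCTCTAGCACGTTCTTGTGTG) has reverse complement CACACAAGAACGTGCTAGAGGT, which matches the top strand at positions 116–137; primer 1 anneals to the top strand there with its 3' end pointing upstream toward position 116.
Primer 2 (CAATCTGGCT) matches the top strand directly at positions 185–194; it anneals to the bottom strand with its 3' end pointing downstream toward position 194.
The 3' ends diverge (primer 1 extends toward position 1, primer 2 toward position 196), so the primers never converge on a shared product.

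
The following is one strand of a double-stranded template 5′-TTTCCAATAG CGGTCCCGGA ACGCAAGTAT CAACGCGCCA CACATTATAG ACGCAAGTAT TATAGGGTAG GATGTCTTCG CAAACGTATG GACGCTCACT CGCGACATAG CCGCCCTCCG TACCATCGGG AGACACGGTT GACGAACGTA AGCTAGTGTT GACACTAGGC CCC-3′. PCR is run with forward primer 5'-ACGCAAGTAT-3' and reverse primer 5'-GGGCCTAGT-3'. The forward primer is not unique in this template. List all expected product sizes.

152 bp, 122 bp

The forward primer ACGCAAGTAT matches the top strand at positions 21–30, 51–60.
The reverse primer's reverse complement is ACTAGGCCC, matching at positions 164–172.
Each forward site pairs with the reverse site to give a product ending at position 172: sizes 152, 122 bp.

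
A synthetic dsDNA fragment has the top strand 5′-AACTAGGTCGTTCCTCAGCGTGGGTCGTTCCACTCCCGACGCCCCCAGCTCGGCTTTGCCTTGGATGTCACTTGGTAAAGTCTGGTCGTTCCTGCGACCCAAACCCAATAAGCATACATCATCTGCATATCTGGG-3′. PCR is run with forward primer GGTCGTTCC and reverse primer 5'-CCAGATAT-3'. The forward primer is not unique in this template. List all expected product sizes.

The forward primer GGTCGTTCC matches the top strand at positions 6–14, 23–31, 84–92.
The reverse primer's reverse complement is ATATCTGG, matching at positions 127–134.
Each forward site pairs with the reverse site to give a product ending at position 134: sizes 129, 112, 51 bp.

129 bp, 112 bp, 51 bp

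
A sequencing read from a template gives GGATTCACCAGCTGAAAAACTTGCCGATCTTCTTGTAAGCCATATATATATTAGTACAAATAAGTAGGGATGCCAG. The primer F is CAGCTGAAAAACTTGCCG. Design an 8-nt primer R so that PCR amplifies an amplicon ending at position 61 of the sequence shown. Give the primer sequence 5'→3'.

The forward primer binds at positions 9–26; the product's 3' end on the top strand is position 61.
The reverse primer anneals to the top strand over positions 54–61, i.e. to GTACAAAT.
Its sequence written 5'→3' is the reverse complement: ATTTGTAC.

5'-ATTTGTAC-3'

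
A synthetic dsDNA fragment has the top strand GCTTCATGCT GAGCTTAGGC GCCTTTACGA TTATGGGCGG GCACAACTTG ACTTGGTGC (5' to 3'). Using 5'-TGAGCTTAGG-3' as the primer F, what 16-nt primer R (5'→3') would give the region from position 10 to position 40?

5'-CCGCCCATAATCGTAA-3'

The product's 3' end on the top strand is position 40.
The reverse primer anneals to the top strand over positions 25–40, i.e. to TTACGATTATGGGCGG.
Its sequence written 5'→3' is the reverse complement: CCGCCCATAATCGTAA.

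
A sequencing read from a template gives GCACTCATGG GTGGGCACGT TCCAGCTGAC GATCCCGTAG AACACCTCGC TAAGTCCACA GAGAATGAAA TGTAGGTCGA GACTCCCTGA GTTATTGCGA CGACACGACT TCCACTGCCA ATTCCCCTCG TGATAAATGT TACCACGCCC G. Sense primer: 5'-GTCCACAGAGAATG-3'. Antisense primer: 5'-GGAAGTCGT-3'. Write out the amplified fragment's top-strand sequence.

Scanning the template, GTCCACAGAGAATG occurs at positions 54–67; this primer anneals to the bottom strand there with its 3' end pointing downstream.
Reverse complement of the reverse primer: ACGACTTCC. This occurs on the top strand at positions 105–113.
The product is the template from position 54 through 113 (60 bp).

5'-GTCCACAGAGAATGAAATGTAGGTCGAGACTCCCTGAGTTATTGCGACGACACGACTTCC-3'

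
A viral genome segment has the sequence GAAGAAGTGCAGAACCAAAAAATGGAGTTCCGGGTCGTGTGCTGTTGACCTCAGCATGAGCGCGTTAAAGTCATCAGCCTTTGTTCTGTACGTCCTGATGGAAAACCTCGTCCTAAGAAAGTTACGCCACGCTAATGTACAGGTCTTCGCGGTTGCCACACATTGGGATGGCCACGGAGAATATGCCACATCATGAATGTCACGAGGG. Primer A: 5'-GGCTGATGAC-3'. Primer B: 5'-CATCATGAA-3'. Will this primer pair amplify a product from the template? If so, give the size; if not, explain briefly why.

No product — the primers' 3' ends point away from each other.

Primer A (GGCTGATGAC) has reverse complement GTCATCAGCC, which matches the top strand at positions 70–79; primer A anneals to the top strand there with its 3' end pointing upstream toward position 70.
Primer B (CATCATGAA) matches the top strand directly at positions 189–197; it anneals to the bottom strand with its 3' end pointing downstream toward position 197.
The 3' ends diverge (primer A extends toward position 1, primer B toward position 208), so the primers never converge on a shared product.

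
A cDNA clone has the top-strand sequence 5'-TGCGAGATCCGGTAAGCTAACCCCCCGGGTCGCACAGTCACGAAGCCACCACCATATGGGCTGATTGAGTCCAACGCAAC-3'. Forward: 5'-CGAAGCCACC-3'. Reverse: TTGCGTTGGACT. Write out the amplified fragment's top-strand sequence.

5'-CGAAGCCACCACCATATGGGCTGATTGAGTCCAACGCAA-3'

Scanning the template, CGAAGCCACC occurs at positions 41–50; this primer anneals to the bottom strand there with its 3' end pointing downstream.
Reverse complement of the reverse primer: AGTCCAACGCAA. This occurs on the top strand at positions 68–79.
The product is the template from position 41 through 79 (39 bp).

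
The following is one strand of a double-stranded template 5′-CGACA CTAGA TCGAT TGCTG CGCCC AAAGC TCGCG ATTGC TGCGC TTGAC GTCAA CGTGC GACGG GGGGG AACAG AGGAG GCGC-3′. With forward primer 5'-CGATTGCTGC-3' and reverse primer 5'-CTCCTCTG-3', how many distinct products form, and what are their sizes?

Two products: 69 bp, 47 bp

The forward primer CGATTGCTGC matches the top strand at positions 12–21, 34–43.
The reverse primer's reverse complement is CAGAGGAG, matching at positions 73–80.
Each forward site pairs with the reverse site to give a product ending at position 80: sizes 69, 47 bp.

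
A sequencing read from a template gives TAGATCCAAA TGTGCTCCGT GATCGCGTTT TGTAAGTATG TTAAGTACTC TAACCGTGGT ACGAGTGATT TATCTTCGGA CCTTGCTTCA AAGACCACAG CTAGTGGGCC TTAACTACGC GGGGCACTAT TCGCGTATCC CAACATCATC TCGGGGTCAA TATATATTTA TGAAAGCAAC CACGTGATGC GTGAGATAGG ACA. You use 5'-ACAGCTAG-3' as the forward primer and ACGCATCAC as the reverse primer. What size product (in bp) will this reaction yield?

96 bp

Scanning the template, ACAGCTAG occurs at positions 97–104; this primer anneals to the bottom strand there with its 3' end pointing downstream.
The reverse primer's reverse complement is GTGATGCGT, which matches the template at positions 184–192.
The product runs from position 97 to position 192, so its length is 192 − 97 + 1 = 96 bp.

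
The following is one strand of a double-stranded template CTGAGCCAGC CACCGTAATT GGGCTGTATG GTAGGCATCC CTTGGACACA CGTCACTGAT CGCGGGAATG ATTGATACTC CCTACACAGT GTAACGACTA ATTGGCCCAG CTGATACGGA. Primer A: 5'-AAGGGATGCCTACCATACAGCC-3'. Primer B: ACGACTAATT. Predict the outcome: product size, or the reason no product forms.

No product — the primers' 3' ends point away from each other.

Primer A (AAGGGATGCCTACCATACAGCC) has reverse complement GGCTGTATGGTAGGCATCCCTT, which matches the top strand at positions 22–43; primer A anneals to the top strand there with its 3' end pointing upstream toward position 22.
Primer B (ACGACTAATT) matches the top strand directly at positions 94–103; it anneals to the bottom strand with its 3' end pointing downstream toward position 103.
The 3' ends diverge (primer A extends toward position 1, primer B toward position 120), so the primers never converge on a shared product.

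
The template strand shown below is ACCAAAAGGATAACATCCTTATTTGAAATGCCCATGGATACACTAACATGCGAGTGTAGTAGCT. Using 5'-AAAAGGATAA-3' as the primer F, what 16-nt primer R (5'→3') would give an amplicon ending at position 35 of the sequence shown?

The forward primer binds at positions 4–13; the product's 3' end on the top strand is position 35.
The reverse primer anneals to the top strand over positions 20–35, i.e. to TATTTGAAATGCCCAT.
Its sequence written 5'→3' is the reverse complement: ATGGGCATTTCAAATA.

5'-ATGGGCATTTCAAATA-3'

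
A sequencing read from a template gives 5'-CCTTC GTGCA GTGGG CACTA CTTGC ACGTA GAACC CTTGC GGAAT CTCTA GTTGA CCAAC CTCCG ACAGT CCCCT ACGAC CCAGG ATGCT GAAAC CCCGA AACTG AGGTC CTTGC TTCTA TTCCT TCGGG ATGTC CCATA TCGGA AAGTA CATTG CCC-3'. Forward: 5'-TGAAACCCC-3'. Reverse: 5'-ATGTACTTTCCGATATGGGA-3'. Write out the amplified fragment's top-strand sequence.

The forward primer matches the template at positions 90–98.
Reverse complement of the reverse primer: TCCCATATCGGAAAGTACAT. This occurs on the top strand at positions 134–153.
The product is the template from position 90 through 153 (64 bp).

5'-TGAAACCCCGAAACTGAGGTCCTTGCTTCTATTCCTTCGGGATGTCCCATATCGGAAAGTACAT-3'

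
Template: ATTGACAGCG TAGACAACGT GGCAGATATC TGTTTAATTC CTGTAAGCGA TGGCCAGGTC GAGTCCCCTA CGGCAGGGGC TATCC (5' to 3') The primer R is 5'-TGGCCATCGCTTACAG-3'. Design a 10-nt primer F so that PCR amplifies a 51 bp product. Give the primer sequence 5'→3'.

The reverse primer's reverse complement CTGTAAGCGATGGCCA matches the template at positions 41–56, so the product ends at position 56.
A 51 bp product then starts at position 56 − 51 + 1 = 6.
The forward primer is identical to the top strand there: CAGCGTAGAC.

5'-CAGCGTAGAC-3'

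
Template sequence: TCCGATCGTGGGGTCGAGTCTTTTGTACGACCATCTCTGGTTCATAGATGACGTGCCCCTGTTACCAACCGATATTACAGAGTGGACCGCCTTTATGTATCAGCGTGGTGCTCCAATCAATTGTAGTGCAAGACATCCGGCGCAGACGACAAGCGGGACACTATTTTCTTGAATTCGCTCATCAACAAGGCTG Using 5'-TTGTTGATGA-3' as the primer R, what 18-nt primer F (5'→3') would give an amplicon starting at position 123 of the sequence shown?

5'-GTAGTGCAAGACATCCGG-3'

The reverse primer's reverse complement TCATCAACAA matches the template at positions 179–188; the product starts at position 123.
The forward primer is identical to the top strand over positions 123–140: GTAGTGCAAGACATCCGG.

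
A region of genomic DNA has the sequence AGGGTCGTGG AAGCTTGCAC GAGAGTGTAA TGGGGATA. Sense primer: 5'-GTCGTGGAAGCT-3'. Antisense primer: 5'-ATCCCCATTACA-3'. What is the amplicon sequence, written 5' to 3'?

The forward primer matches the template at positions 4–15.
The reverse primer's reverse complement is TGTAATGGGGAT, which matches the template at positions 26–37.
The product is the template from position 4 through 37 (34 bp).

5'-GTCGTGGAAGCTTGCACGAGAGTGTAATGGGGAT-3'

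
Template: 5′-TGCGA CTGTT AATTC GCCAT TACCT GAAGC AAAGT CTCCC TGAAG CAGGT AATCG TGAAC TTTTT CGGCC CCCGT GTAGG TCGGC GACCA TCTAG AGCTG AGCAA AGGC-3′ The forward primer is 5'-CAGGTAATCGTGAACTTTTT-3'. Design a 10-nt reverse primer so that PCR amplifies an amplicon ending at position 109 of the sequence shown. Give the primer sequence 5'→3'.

The forward primer binds at positions 46–65; the product's 3' end on the top strand is position 109.
The reverse primer anneals to the top strand over positions 100–109, i.e. to GAGCAAAGGC.
Its sequence written 5'→3' is the reverse complement: GCCTTTGCTC.

5'-GCCTTTGCTC-3'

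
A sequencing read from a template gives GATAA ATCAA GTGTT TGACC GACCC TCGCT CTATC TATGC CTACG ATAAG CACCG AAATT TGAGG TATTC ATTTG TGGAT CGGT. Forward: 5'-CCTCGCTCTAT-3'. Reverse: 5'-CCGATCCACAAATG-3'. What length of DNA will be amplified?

60 bp

Scanning the template, CCTCGCTCTAT occurs at positions 24–34; this primer anneals to the bottom strand there with its 3' end pointing downstream.
Taking the reverse complement of CCGATCCACAAATG gives CATTTGTGGATCGG, found at positions 70–83 on the template; the primer anneals here to the top strand with its 3' end pointing upstream.
Product length = (reverse-primer end) − (forward-primer start) + 1 = 83 − 24 + 1 = 60 bp.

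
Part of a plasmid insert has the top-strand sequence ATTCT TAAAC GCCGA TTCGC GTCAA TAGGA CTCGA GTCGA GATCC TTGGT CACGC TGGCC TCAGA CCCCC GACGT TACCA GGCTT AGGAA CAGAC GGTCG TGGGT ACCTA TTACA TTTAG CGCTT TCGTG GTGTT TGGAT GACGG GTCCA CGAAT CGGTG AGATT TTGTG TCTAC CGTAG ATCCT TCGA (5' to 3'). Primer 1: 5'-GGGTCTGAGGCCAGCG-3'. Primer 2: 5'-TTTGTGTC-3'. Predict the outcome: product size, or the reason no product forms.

No product — the primers' 3' ends point away from each other.

Primer 1 (GGGTCTGAGGCCAGCG) has reverse complement CGCTGGCCTCAGACCC, which matches the top strand at positions 53–68; primer 1 anneals to the top strand there with its 3' end pointing upstream toward position 53.
Primer 2 (TTTGTGTC) matches the top strand directly at positions 165–172; it anneals to the bottom strand with its 3' end pointing downstream toward position 172.
The 3' ends diverge (primer 1 extends toward position 1, primer 2 toward position 189), so the primers never converge on a shared product.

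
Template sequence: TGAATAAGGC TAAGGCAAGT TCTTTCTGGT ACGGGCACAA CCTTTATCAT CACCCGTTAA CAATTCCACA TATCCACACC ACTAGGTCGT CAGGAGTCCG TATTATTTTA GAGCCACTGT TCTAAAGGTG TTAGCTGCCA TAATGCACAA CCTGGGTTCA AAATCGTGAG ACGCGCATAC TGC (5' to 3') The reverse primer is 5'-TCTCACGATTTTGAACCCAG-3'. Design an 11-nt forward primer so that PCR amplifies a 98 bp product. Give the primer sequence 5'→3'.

5'-CCACACCACTA-3'

The reverse primer's reverse complement CTGGGTTCAAAATCGTGAGA matches the template at positions 152–171, so the product ends at position 171.
A 98 bp product then starts at position 171 − 98 + 1 = 74.
The forward primer is identical to the top strand there: CCACACCACTA.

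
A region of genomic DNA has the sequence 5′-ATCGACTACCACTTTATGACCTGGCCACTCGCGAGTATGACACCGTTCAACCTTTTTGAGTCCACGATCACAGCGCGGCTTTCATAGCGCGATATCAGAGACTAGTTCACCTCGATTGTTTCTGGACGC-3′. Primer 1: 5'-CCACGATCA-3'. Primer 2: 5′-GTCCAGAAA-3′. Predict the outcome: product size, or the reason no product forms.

Yes — a 66 bp product.

Primer 1 (CCACGATCA) matches the top strand at positions 62–70; it acts as a forward primer.
Primer 2's reverse complement is TTTCTGGAC, matching the top strand at positions 119–127; it acts as a reverse primer.
The 3' ends face each other across positions 62–127, giving a 66 bp product.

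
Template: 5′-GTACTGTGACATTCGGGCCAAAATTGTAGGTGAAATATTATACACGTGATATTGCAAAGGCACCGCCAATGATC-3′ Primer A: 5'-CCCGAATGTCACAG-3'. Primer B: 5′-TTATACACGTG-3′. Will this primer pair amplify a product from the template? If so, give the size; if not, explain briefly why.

Primer A (CCCGAATGTCACAG) has reverse complement CTGTGACATTCGGG, which matches the top strand at positions 4–17; primer A anneals to the top strand there with its 3' end pointing upstream toward position 4.
Primer B (TTATACACGTG) matches the top strand directly at positions 38–48; it anneals to the bottom strand with its 3' end pointing downstream toward position 48.
The 3' ends diverge (primer A extends toward position 1, primer B toward position 74), so the primers never converge on a shared product.

No product — the primers' 3' ends point away from each other.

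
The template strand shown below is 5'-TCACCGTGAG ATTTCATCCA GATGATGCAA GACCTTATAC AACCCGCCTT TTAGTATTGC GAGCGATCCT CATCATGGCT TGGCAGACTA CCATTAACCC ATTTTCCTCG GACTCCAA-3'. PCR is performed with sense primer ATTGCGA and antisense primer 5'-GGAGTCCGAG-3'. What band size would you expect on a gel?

Scanning the template, ATTGCGA occurs at positions 56–62; this primer anneals to the bottom strand there with its 3' end pointing downstream.
Taking the reverse complement of GGAGTCCGAG gives CTCGGACTCC, found at positions 107–116 on the template; the primer anneals here to the top strand with its 3' end pointing upstream.
Product length = (reverse-primer end) − (forward-primer start) + 1 = 116 − 56 + 1 = 61 bp.

61 bp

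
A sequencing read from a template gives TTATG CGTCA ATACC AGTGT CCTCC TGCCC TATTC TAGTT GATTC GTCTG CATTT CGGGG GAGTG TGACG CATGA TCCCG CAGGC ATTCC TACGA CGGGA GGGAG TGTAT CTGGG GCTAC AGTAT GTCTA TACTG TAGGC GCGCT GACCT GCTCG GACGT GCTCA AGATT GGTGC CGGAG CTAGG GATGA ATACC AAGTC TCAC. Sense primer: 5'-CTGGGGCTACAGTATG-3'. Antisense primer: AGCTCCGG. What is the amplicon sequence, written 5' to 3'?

5'-CTGGGGCTACAGTATGTCTATACTGTAGGCGCGCTGACCTGCTCGGACGTGCTCAAGATTGGTGCCGGAGCT-3'

Forward primer CTGGGGCTACAGTATG is found on the top strand at positions 111–126.
Taking the reverse complement of AGCTCCGG gives CCGGAGCT, found at positions 175–182 on the template; the primer anneals here to the top strand with its 3' end pointing upstream.
The product is the template from position 111 through 182 (72 bp).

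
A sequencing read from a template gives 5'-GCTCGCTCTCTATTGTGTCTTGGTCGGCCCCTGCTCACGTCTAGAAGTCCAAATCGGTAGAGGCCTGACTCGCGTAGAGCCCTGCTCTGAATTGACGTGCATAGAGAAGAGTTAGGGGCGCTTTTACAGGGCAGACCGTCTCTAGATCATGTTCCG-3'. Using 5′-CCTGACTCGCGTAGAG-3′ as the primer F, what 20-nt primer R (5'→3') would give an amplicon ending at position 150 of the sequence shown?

The forward primer binds at positions 64–79; the product's 3' end on the top strand is position 150.
The reverse primer anneals to the top strand over positions 131–150, i.e. to GCAGACCGTCTCTAGATCAT.
Its sequence written 5'→3' is the reverse complement: ATGATCTAGAGACGGTCTGC.

5'-ATGATCTAGAGACGGTCTGC-3'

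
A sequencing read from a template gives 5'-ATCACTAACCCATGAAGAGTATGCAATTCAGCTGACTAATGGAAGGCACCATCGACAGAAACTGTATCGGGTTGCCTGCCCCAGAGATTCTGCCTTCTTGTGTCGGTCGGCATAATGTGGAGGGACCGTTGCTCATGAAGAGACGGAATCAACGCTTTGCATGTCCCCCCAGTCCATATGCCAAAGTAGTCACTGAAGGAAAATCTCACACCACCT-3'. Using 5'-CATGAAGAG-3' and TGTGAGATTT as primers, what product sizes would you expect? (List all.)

The forward primer CATGAAGAG matches the top strand at positions 11–19, 134–142.
The reverse primer's reverse complement is AAATCTCACA, matching at positions 201–210.
Each forward site pairs with the reverse site to give a product ending at position 210: sizes 200, 77 bp.

200 bp, 77 bp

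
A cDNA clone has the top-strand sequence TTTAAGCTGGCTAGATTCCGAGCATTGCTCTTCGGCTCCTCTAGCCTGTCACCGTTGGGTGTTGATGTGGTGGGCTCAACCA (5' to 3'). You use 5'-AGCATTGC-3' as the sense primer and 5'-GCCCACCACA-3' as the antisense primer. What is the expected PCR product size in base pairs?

Scanning the template, AGCATTGC occurs at positions 21–28; this primer anneals to the bottom strand there with its 3' end pointing downstream.
Reverse complement of the reverse primer: TGTGGTGGGC. This occurs on the top strand at positions 66–75.
Product length = (reverse-primer end) − (forward-primer start) + 1 = 75 − 21 + 1 = 55 bp.

55 bp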